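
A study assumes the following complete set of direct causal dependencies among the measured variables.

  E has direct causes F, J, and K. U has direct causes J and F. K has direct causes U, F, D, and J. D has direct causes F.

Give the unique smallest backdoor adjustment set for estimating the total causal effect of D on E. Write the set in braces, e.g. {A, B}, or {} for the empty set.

Variables eligible for adjustment (non-descendants of D, excluding D and E): {F, J, U}.
Backdoor paths from D to E:
  P1: D <- F -> U <- J -> K -> E
  P2: D <- F -> U <- J -> E
  P3: D <- F -> U -> K <- J -> E
  P4: D <- F -> U -> K -> E
  P5: D <- F -> K <- J -> E
  P6: D <- F -> K <- U <- J -> E
  P7: D <- F -> K -> E
  P8: D <- F -> E
The empty set is not sufficient: P4 (D <- F -> U -> K -> E) has no collider blocking it and no conditioned non-collider, so it is open.
Try {F}:
  P1: blocked at fork node F ∈ conditioning set.
  P2: blocked at fork node F ∈ conditioning set.
  P3: blocked at fork node F ∈ conditioning set.
  P4: blocked at fork node F ∈ conditioning set.
  P5: blocked at fork node F ∈ conditioning set.
  P6: blocked at fork node F ∈ conditioning set.
  P7: blocked at fork node F ∈ conditioning set.
  P8: blocked at fork node F ∈ conditioning set.
{F} contains no descendant of D and blocks every backdoor path.
No other singleton works — e.g. {J} leaves P4 open — so {F} is the unique smallest valid adjustment set.

{F}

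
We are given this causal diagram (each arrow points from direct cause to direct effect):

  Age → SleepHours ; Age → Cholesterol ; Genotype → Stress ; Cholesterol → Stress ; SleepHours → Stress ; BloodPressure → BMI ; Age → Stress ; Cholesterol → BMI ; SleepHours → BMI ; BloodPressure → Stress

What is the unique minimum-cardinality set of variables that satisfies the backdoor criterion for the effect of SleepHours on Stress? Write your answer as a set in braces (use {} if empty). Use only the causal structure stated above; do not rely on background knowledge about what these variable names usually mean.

Variables eligible for adjustment (non-descendants of SleepHours, excluding SleepHours and Stress): {Age, BloodPressure, Cholesterol, Genotype}.
Backdoor paths from SleepHours to Stress:
  P1: SleepHours <- Age -> Cholesterol -> BMI <- BloodPressure -> Stress
  P2: SleepHours <- Age -> Cholesterol -> Stress
  P3: SleepHours <- Age -> Stress
The empty set is not sufficient: P2 (SleepHours <- Age -> Cholesterol -> Stress) has no collider blocking it and no conditioned non-collider, so it is open.
Try {Age}:
  P1: blocked at fork node Age ∈ conditioning set.
  P2: blocked at fork node Age ∈ conditioning set.
  P3: blocked at fork node Age ∈ conditioning set.
{Age} contains no descendant of SleepHours and blocks every backdoor path.
No other singleton works — e.g. {Genotype} leaves P2 open — so {Age} is the unique smallest valid adjustment set.

{Age}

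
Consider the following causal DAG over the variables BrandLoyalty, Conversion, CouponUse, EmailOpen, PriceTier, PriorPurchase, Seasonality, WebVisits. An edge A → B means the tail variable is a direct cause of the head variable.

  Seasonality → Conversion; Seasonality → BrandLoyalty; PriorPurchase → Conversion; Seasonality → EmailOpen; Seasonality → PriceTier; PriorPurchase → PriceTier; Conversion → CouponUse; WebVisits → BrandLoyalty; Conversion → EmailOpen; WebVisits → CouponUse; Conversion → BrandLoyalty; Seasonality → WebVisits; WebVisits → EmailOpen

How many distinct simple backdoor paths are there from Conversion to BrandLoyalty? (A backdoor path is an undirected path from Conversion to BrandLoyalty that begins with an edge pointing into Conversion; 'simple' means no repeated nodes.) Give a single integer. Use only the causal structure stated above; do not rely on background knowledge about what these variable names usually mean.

6

A backdoor path from Conversion to BrandLoyalty is any simple undirected path whose first edge points into Conversion (i.e. leaves Conversion via a parent).
Parents of Conversion: {PriorPurchase, Seasonality}.
Enumerating:
  P1: Conversion <- PriorPurchase -> PriceTier <- Seasonality -> WebVisits -> BrandLoyalty
  P2: Conversion <- PriorPurchase -> PriceTier <- Seasonality -> EmailOpen <- WebVisits -> BrandLoyalty
  P3: Conversion <- PriorPurchase -> PriceTier <- Seasonality -> BrandLoyalty
  P4: Conversion <- Seasonality -> WebVisits -> BrandLoyalty
  P5: Conversion <- Seasonality -> EmailOpen <- WebVisits -> BrandLoyalty
  P6: Conversion <- Seasonality -> BrandLoyalty
That exhausts the simple backdoor paths. Count: 6.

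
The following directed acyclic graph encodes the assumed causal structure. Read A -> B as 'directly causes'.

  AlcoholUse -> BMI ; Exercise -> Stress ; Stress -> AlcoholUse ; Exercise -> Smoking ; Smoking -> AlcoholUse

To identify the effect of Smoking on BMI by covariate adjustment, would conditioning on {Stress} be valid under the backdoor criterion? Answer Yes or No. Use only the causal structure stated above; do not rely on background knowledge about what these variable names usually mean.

Yes

Backdoor paths from Smoking to BMI (paths whose first edge points into Smoking):
  P1: Smoking <- Exercise -> Stress -> AlcoholUse -> BMI
Condition 1 (no descendant of Smoking in the set): holds — descendants of Smoking are {AlcoholUse, BMI}; none are in {Stress}.
Condition 2 (every backdoor path blocked by {Stress}):
  P1: blocked at chain node Stress ∈ conditioning set.
{Stress} satisfies the backdoor criterion.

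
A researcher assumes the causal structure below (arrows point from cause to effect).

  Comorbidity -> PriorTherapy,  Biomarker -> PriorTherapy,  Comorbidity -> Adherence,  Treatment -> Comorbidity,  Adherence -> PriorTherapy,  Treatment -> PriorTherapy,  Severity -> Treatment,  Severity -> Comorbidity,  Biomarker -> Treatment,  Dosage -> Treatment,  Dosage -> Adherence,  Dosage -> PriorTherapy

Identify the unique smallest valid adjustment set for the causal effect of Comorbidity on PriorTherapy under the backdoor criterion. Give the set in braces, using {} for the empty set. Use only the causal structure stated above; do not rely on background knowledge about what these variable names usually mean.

{Severity, Treatment}

Variables eligible for adjustment (non-descendants of Comorbidity, excluding Comorbidity and PriorTherapy): {Biomarker, Dosage, Severity, Treatment}.
Backdoor paths from Comorbidity to PriorTherapy:
  P1: Comorbidity <- Severity -> Treatment <- Dosage -> Adherence -> PriorTherapy
  P2: Comorbidity <- Severity -> Treatment <- Dosage -> PriorTherapy
  P3: Comorbidity <- Severity -> Treatment <- Biomarker -> PriorTherapy
  P4: Comorbidity <- Severity -> Treatment -> PriorTherapy
  P5: Comorbidity <- Treatment <- Dosage -> Adherence -> PriorTherapy
  P6: Comorbidity <- Treatment <- Dosage -> PriorTherapy
  P7: Comorbidity <- Treatment <- Biomarker -> PriorTherapy
  P8: Comorbidity <- Treatment -> PriorTherapy
The empty set is not sufficient: P4 (Comorbidity <- Severity -> Treatment -> PriorTherapy) has no collider blocking it and no conditioned non-collider, so it is open.
Try {Severity, Treatment}:
  P1: blocked at fork node Severity ∈ conditioning set.
  P2: blocked at fork node Severity ∈ conditioning set.
  P3: blocked at fork node Severity ∈ conditioning set.
  P4: blocked at fork node Severity ∈ conditioning set.
  P5: blocked at chain node Treatment ∈ conditioning set.
  P6: blocked at chain node Treatment ∈ conditioning set.
  P7: blocked at chain node Treatment ∈ conditioning set.
  P8: blocked at fork node Treatment ∈ conditioning set.
{Severity, Treatment} contains no descendant of Comorbidity and blocks every backdoor path.
Every element of {Severity, Treatment} is needed (dropping Severity leaves P1 open; dropping Treatment leaves P5 open), so no proper subset is valid.
Among all size-2 subsets of the eligible variables, only {Severity, Treatment} blocks every backdoor path, so it is the unique smallest valid adjustment set.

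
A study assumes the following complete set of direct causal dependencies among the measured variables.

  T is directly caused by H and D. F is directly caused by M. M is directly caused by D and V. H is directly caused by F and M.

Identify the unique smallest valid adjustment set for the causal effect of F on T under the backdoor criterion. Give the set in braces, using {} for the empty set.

{M}

Variables eligible for adjustment (non-descendants of F, excluding F and T): {D, M, V}.
Backdoor paths from F to T:
  P1: F <- M <- D -> T
  P2: F <- M -> H -> T
The empty set is not sufficient: P1 (F <- M <- D -> T) has no collider blocking it and no conditioned non-collider, so it is open.
Try {M}:
  P1: blocked at chain node M ∈ conditioning set.
  P2: blocked at fork node M ∈ conditioning set.
{M} contains no descendant of F and blocks every backdoor path.
No other singleton works — e.g. {D} leaves P2 open — so {M} is the unique smallest valid adjustment set.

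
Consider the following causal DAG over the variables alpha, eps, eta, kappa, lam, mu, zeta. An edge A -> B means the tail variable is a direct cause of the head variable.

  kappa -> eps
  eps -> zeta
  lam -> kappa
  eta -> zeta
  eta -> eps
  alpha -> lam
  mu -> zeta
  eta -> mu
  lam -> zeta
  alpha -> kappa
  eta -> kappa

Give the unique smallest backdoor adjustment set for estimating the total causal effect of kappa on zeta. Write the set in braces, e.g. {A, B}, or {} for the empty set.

Variables eligible for adjustment (non-descendants of kappa, excluding kappa and zeta): {alpha, eta, lam, mu}.
Backdoor paths from kappa to zeta:
  P1: kappa <- alpha -> lam -> zeta
  P2: kappa <- eta -> eps -> zeta
  P3: kappa <- eta -> mu -> zeta
  P4: kappa <- eta -> zeta
  P5: kappa <- lam -> zeta
The empty set is not sufficient: P1 (kappa <- alpha -> lam -> zeta) has no collider blocking it and no conditioned non-collider, so it is open.
Try {eta, lam}:
  P1: blocked at chain node lam ∈ conditioning set.
  P2: blocked at fork node eta ∈ conditioning set.
  P3: blocked at fork node eta ∈ conditioning set.
  P4: blocked at fork node eta ∈ conditioning set.
  P5: blocked at fork node lam ∈ conditioning set.
{eta, lam} contains no descendant of kappa and blocks every backdoor path.
Every element of {eta, lam} is needed (dropping eta leaves P2 open; dropping lam leaves P1 open), so no proper subset is valid.
Among all size-2 subsets of the eligible variables, only {eta, lam} blocks every backdoor path, so it is the unique smallest valid adjustment set.

{eta, lam}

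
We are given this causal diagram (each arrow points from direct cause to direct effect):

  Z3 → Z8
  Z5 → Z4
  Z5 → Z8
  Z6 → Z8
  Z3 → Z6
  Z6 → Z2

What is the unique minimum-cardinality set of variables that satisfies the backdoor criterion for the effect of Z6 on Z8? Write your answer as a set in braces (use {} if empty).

Variables eligible for adjustment (non-descendants of Z6, excluding Z6 and Z8): {Z3, Z4, Z5}.
Backdoor paths from Z6 to Z8:
  P1: Z6 <- Z3 -> Z8
The empty set is not sufficient: P1 (Z6 <- Z3 -> Z8) has no collider blocking it and no conditioned non-collider, so it is open.
Try {Z3}:
  P1: blocked at fork node Z3 ∈ conditioning set.
{Z3} contains no descendant of Z6 and blocks every backdoor path.
No other singleton works — e.g. {Z5} leaves P1 open — so {Z3} is the unique smallest valid adjustment set.

{Z3}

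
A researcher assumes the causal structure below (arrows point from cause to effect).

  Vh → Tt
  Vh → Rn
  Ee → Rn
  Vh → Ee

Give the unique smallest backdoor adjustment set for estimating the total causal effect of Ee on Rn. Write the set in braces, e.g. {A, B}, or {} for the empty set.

Variables eligible for adjustment (non-descendants of Ee, excluding Ee and Rn): {Tt, Vh}.
Backdoor paths from Ee to Rn:
  P1: Ee <- Vh -> Rn
The empty set is not sufficient: P1 (Ee <- Vh -> Rn) has no collider blocking it and no conditioned non-collider, so it is open.
Try {Vh}:
  P1: blocked at fork node Vh ∈ conditioning set.
{Vh} contains no descendant of Ee and blocks every backdoor path.
No other singleton works — e.g. {Tt} leaves P1 open — so {Vh} is the unique smallest valid adjustment set.

{Vh}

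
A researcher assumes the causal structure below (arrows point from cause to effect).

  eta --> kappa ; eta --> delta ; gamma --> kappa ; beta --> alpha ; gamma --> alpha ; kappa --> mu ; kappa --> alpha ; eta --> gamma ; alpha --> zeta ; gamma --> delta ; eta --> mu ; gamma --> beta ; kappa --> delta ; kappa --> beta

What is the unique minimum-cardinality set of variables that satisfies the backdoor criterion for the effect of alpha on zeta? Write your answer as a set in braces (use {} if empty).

{}

Variables eligible for adjustment (non-descendants of alpha, excluding alpha and zeta): {beta, delta, eta, gamma, kappa, mu}.
Backdoor paths from alpha to zeta:
  (none)
With no backdoor paths the empty set already satisfies the criterion, and it is trivially minimal.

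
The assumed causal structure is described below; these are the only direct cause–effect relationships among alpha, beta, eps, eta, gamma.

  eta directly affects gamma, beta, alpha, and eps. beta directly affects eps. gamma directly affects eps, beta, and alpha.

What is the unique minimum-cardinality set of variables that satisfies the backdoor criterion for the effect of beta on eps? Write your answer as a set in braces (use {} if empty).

Variables eligible for adjustment (non-descendants of beta, excluding beta and eps): {alpha, eta, gamma}.
Backdoor paths from beta to eps:
  P1: beta <- eta -> gamma -> eps
  P2: beta <- eta -> alpha <- gamma -> eps
  P3: beta <- eta -> eps
  P4: beta <- gamma <- eta -> eps
  P5: beta <- gamma -> alpha <- eta -> eps
  P6: beta <- gamma -> eps
The empty set is not sufficient: P1 (beta <- eta -> gamma -> eps) has no collider blocking it and no conditioned non-collider, so it is open.
Try {eta, gamma}:
  P1: blocked at fork node eta ∈ conditioning set.
  P2: blocked at fork node eta ∈ conditioning set.
  P3: blocked at fork node eta ∈ conditioning set.
  P4: blocked at chain node gamma ∈ conditioning set.
  P5: blocked at fork node gamma ∈ conditioning set.
  P6: blocked at fork node gamma ∈ conditioning set.
{eta, gamma} contains no descendant of beta and blocks every backdoor path.
Every element of {eta, gamma} is needed (dropping eta leaves P3 open; dropping gamma leaves P6 open), so no proper subset is valid.
Among all size-2 subsets of the eligible variables, only {eta, gamma} blocks every backdoor path, so it is the unique smallest valid adjustment set.

{eta, gamma}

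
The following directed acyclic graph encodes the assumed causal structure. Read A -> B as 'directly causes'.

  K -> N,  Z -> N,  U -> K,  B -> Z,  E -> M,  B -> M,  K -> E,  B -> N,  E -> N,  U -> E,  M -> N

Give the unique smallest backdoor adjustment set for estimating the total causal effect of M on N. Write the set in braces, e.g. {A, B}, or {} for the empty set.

Variables eligible for adjustment (non-descendants of M, excluding M and N): {B, E, K, U, Z}.
Backdoor paths from M to N:
  P1: M <- E <- U -> K -> N
  P2: M <- E <- K -> N
  P3: M <- E -> N
  P4: M <- B -> Z -> N
  P5: M <- B -> N
The empty set is not sufficient: P1 (M <- E <- U -> K -> N) has no collider blocking it and no conditioned non-collider, so it is open.
Try {B, E}:
  P1: blocked at chain node E ∈ conditioning set.
  P2: blocked at chain node E ∈ conditioning set.
  P3: blocked at fork node E ∈ conditioning set.
  P4: blocked at fork node B ∈ conditioning set.
  P5: blocked at fork node B ∈ conditioning set.
{B, E} contains no descendant of M and blocks every backdoor path.
Every element of {B, E} is needed (dropping B leaves P4 open; dropping E leaves P1 open), so no proper subset is valid.
Among all size-2 subsets of the eligible variables, only {B, E} blocks every backdoor path, so it is the unique smallest valid adjustment set.

{B, E}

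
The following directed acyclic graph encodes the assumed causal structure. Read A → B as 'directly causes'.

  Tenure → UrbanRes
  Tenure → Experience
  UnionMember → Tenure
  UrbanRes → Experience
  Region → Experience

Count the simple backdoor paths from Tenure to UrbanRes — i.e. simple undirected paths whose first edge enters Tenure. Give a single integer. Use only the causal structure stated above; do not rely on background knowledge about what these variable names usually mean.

0

A backdoor path from Tenure to UrbanRes is any simple undirected path whose first edge points into Tenure (i.e. leaves Tenure via a parent).
Parents of Tenure: {UnionMember}.
No simple path from any parent of Tenure reaches UrbanRes without revisiting Tenure, so there are no backdoor paths.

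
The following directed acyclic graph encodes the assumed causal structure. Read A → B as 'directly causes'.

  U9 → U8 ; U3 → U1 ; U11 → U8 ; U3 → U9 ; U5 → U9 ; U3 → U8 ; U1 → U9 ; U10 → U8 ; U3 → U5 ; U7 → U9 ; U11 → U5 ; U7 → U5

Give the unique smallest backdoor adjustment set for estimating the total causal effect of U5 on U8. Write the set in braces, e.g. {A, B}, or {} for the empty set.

{U11, U3, U7}

Variables eligible for adjustment (non-descendants of U5, excluding U5 and U8): {U1, U10, U11, U3, U7}.
Backdoor paths from U5 to U8:
  P1: U5 <- U3 -> U1 -> U9 -> U8
  P2: U5 <- U3 -> U9 -> U8
  P3: U5 <- U3 -> U8
  P4: U5 <- U11 -> U8
  P5: U5 <- U7 -> U9 <- U3 -> U8
  P6: U5 <- U7 -> U9 <- U1 <- U3 -> U8
  P7: U5 <- U7 -> U9 -> U8
The empty set is not sufficient: P1 (U5 <- U3 -> U1 -> U9 -> U8) has no collider blocking it and no conditioned non-collider, so it is open.
Try {U11, U3, U7}:
  P1: blocked at fork node U3 ∈ conditioning set.
  P2: blocked at fork node U3 ∈ conditioning set.
  P3: blocked at fork node U3 ∈ conditioning set.
  P4: blocked at fork node U11 ∈ conditioning set.
  P5: blocked at fork node U7 ∈ conditioning set.
  P6: blocked at fork node U7 ∈ conditioning set.
  P7: blocked at fork node U7 ∈ conditioning set.
{U11, U3, U7} contains no descendant of U5 and blocks every backdoor path.
Every element of {U11, U3, U7} is needed (dropping U11 leaves P4 open; dropping U3 leaves P1 open; dropping U7 leaves P7 open), so no proper subset is valid.
Among all size-3 subsets of the eligible variables, only {U11, U3, U7} blocks every backdoor path, so it is the unique smallest valid adjustment set.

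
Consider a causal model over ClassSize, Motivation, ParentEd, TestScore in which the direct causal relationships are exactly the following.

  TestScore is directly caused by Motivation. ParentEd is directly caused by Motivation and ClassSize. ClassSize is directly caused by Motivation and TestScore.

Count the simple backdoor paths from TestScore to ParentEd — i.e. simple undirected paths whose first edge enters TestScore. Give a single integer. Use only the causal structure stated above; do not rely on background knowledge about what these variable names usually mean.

A backdoor path from TestScore to ParentEd is any simple undirected path whose first edge points into TestScore (i.e. leaves TestScore via a parent).
Parents of TestScore: {Motivation}.
Enumerating:
  P1: TestScore <- Motivation -> ClassSize -> ParentEd
  P2: TestScore <- Motivation -> ParentEd
That exhausts the simple backdoor paths. Count: 2.

2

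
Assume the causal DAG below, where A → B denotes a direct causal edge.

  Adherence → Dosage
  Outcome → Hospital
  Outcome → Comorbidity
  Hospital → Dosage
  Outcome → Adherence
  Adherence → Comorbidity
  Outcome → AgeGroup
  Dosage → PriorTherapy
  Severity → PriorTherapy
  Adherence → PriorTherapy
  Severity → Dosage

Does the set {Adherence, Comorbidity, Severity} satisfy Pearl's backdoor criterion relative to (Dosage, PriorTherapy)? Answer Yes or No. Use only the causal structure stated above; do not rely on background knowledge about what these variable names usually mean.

Yes

Backdoor paths from Dosage to PriorTherapy (paths whose first edge points into Dosage):
  P1: Dosage <- Severity -> PriorTherapy
  P2: Dosage <- Hospital <- Outcome -> Adherence -> PriorTherapy
  P3: Dosage <- Hospital <- Outcome -> Comorbidity <- Adherence -> PriorTherapy
  P4: Dosage <- Adherence -> PriorTherapy
Condition 1 (no descendant of Dosage in the set): holds — descendants of Dosage are {PriorTherapy}; none are in {Adherence, Comorbidity, Severity}.
Condition 2 (every backdoor path blocked by {Adherence, Comorbidity, Severity}):
  P1: blocked at fork node Severity ∈ conditioning set.
  P2: blocked at chain node Adherence ∈ conditioning set.
  P3: blocked at fork node Adherence ∈ conditioning set.
  P4: blocked at fork node Adherence ∈ conditioning set.
{Adherence, Comorbidity, Severity} satisfies the backdoor criterion.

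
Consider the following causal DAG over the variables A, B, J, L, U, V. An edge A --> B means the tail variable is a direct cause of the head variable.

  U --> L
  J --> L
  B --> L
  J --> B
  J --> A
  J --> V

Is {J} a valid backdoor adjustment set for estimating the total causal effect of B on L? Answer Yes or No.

Backdoor paths from B to L (paths whose first edge points into B):
  P1: B <- J -> L
Condition 1 (no descendant of B in the set): holds — descendants of B are {L}; none are in {J}.
Condition 2 (every backdoor path blocked by {J}):
  P1: blocked at fork node J ∈ conditioning set.
{J} satisfies the backdoor criterion.

Yes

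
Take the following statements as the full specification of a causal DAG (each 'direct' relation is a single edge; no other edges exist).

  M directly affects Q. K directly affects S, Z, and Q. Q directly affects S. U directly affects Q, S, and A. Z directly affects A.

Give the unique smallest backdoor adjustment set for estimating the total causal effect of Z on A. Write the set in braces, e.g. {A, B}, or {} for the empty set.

Variables eligible for adjustment (non-descendants of Z, excluding Z and A): {K, M, Q, S, U}.
Backdoor paths from Z to A:
  P1: Z <- K -> Q <- U -> A
  P2: Z <- K -> Q -> S <- U -> A
  P3: Z <- K -> S <- U -> A
  P4: Z <- K -> S <- Q <- U -> A
Each backdoor path contains an unconditioned collider, so every path is already blocked with the empty conditioning set:
  P1: blocked at collider Q (neither it nor any descendant is in the conditioning set).
  P2: blocked at collider S (neither it nor any descendant is in the conditioning set).
  P3: blocked at collider S (neither it nor any descendant is in the conditioning set).
  P4: blocked at collider S (neither it nor any descendant is in the conditioning set).
The empty set is therefore the unique smallest valid set.

{}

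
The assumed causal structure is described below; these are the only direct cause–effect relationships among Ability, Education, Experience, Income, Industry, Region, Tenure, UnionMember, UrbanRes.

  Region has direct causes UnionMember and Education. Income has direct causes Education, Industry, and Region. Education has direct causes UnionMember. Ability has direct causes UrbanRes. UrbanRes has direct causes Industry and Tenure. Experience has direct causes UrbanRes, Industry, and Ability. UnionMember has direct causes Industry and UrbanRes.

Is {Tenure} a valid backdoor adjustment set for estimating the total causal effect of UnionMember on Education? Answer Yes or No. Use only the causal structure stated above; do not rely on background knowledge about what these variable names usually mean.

Yes

Backdoor paths from UnionMember to Education (paths whose first edge points into UnionMember):
  P1: UnionMember <- Industry -> Income <- Education
  P2: UnionMember <- Industry -> Income <- Region <- Education
  P3: UnionMember <- UrbanRes <- Industry -> Income <- Education
  P4: UnionMember <- UrbanRes <- Industry -> Income <- Region <- Education
  P5: UnionMember <- UrbanRes -> Ability -> Experience <- Industry -> Income <- Education
  P6: UnionMember <- UrbanRes -> Ability -> Experience <- Industry -> Income <- Region <- Education
  P7: UnionMember <- UrbanRes -> Experience <- Industry -> Income <- Education
  P8: UnionMember <- UrbanRes -> Experience <- Industry -> Income <- Region <- Education
Condition 1 (no descendant of UnionMember in the set): holds — descendants of UnionMember are {Education, Income, Region}; none are in {Tenure}.
Condition 2 (every backdoor path blocked by {Tenure}):
  P1: blocked at collider Income (neither it nor any descendant is in the conditioning set).
  P2: blocked at collider Income (neither it nor any descendant is in the conditioning set).
  P3: blocked at collider Income (neither it nor any descendant is in the conditioning set).
  P4: blocked at collider Income (neither it nor any descendant is in the conditioning set).
  P5: blocked at collider Experience (neither it nor any descendant is in the conditioning set).
  P6: blocked at collider Experience (neither it nor any descendant is in the conditioning set).
  P7: blocked at collider Experience (neither it nor any descendant is in the conditioning set).
  P8: blocked at collider Experience (neither it nor any descendant is in the conditioning set).
{Tenure} satisfies the backdoor criterion.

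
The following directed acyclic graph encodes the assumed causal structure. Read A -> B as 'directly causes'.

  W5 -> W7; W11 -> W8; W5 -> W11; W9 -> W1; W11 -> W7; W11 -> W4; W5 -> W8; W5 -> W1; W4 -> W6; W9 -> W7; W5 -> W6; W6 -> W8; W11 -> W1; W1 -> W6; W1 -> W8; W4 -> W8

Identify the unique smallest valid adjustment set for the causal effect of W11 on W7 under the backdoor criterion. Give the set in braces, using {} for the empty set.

{W5}

Variables eligible for adjustment (non-descendants of W11, excluding W11 and W7): {W5, W9}.
Backdoor paths from W11 to W7:
  P1: W11 <- W5 -> W1 <- W9 -> W7
  P2: W11 <- W5 -> W6 <- W4 -> W8 <- W1 <- W9 -> W7
  P3: W11 <- W5 -> W6 <- W1 <- W9 -> W7
  P4: W11 <- W5 -> W6 -> W8 <- W1 <- W9 -> W7
  P5: W11 <- W5 -> W7
  P6: W11 <- W5 -> W8 <- W4 -> W6 <- W1 <- W9 -> W7
  P7: W11 <- W5 -> W8 <- W1 <- W9 -> W7
  P8: W11 <- W5 -> W8 <- W6 <- W1 <- W9 -> W7
The empty set is not sufficient: P5 (W11 <- W5 -> W7) has no collider blocking it and no conditioned non-collider, so it is open.
Try {W5}:
  P1: blocked at fork node W5 ∈ conditioning set.
  P2: blocked at fork node W5 ∈ conditioning set.
  P3: blocked at fork node W5 ∈ conditioning set.
  P4: blocked at fork node W5 ∈ conditioning set.
  P5: blocked at fork node W5 ∈ conditioning set.
  P6: blocked at fork node W5 ∈ conditioning set.
  P7: blocked at fork node W5 ∈ conditioning set.
  P8: blocked at fork node W5 ∈ conditioning set.
{W5} contains no descendant of W11 and blocks every backdoor path.
No other singleton works — e.g. {W9} leaves P5 open — so {W5} is the unique smallest valid adjustment set.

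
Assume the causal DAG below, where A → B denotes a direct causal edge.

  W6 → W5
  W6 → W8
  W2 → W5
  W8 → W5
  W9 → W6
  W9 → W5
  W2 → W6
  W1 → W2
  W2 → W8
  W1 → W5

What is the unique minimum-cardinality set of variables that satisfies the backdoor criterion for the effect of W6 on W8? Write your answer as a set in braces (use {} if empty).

{W2}

Variables eligible for adjustment (non-descendants of W6, excluding W6 and W8): {W1, W2, W9}.
Backdoor paths from W6 to W8:
  P1: W6 <- W9 -> W5 <- W1 -> W2 -> W8
  P2: W6 <- W9 -> W5 <- W2 -> W8
  P3: W6 <- W9 -> W5 <- W8
  P4: W6 <- W2 <- W1 -> W5 <- W8
  P5: W6 <- W2 -> W8
  P6: W6 <- W2 -> W5 <- W8
The empty set is not sufficient: P5 (W6 <- W2 -> W8) has no collider blocking it and no conditioned non-collider, so it is open.
Try {W2}:
  P1: blocked at collider W5 (neither it nor any descendant is in the conditioning set).
  P2: blocked at collider W5 (neither it nor any descendant is in the conditioning set).
  P3: blocked at collider W5 (neither it nor any descendant is in the conditioning set).
  P4: blocked at chain node W2 ∈ conditioning set.
  P5: blocked at fork node W2 ∈ conditioning set.
  P6: blocked at fork node W2 ∈ conditioning set.
{W2} contains no descendant of W6 and blocks every backdoor path.
No other singleton works — e.g. {W1} leaves P5 open — so {W2} is the unique smallest valid adjustment set.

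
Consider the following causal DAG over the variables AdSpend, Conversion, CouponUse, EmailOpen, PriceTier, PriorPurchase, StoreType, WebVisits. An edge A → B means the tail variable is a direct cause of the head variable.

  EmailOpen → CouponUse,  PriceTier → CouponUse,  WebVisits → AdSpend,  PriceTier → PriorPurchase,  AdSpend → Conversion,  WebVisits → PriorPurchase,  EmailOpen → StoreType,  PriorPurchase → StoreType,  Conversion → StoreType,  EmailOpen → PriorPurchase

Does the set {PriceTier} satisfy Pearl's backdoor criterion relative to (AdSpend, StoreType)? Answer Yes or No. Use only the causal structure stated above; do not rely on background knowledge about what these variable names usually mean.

No

Backdoor paths from AdSpend to StoreType (paths whose first edge points into AdSpend):
  P1: AdSpend <- WebVisits -> PriorPurchase <- PriceTier -> CouponUse <- EmailOpen -> StoreType
  P2: AdSpend <- WebVisits -> PriorPurchase <- EmailOpen -> StoreType
  P3: AdSpend <- WebVisits -> PriorPurchase -> StoreType
Condition 1 (no descendant of AdSpend in the set): holds — descendants of AdSpend are {Conversion, StoreType}; none are in {PriceTier}.
Condition 2 (every backdoor path blocked by {PriceTier}):
  P1: blocked at collider PriorPurchase (neither it nor any descendant is in the conditioning set).
  P2: blocked at collider PriorPurchase (neither it nor any descendant is in the conditioning set).
  P3: open — no interior node is in the conditioning set.
{PriceTier} does not satisfy the backdoor criterion.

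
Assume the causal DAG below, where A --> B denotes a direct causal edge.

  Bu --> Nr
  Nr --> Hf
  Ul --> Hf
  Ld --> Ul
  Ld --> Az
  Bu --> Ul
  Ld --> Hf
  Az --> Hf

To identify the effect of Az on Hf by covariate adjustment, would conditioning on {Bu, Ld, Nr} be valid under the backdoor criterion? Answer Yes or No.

Backdoor paths from Az to Hf (paths whose first edge points into Az):
  P1: Az <- Ld -> Ul <- Bu -> Nr -> Hf
  P2: Az <- Ld -> Ul -> Hf
  P3: Az <- Ld -> Hf
Condition 1 (no descendant of Az in the set): holds — descendants of Az are {Hf}; none are in {Bu, Ld, Nr}.
Condition 2 (every backdoor path blocked by {Bu, Ld, Nr}):
  P1: blocked at fork node Ld ∈ conditioning set.
  P2: blocked at fork node Ld ∈ conditioning set.
  P3: blocked at fork node Ld ∈ conditioning set.
{Bu, Ld, Nr} satisfies the backdoor criterion.

Yes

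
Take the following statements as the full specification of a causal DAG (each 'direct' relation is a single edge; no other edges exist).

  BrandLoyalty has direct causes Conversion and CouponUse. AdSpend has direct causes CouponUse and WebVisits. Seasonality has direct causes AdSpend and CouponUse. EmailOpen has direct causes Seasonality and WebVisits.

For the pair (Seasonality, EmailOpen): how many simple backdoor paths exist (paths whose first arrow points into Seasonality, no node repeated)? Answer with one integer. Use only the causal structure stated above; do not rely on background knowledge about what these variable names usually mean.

A backdoor path from Seasonality to EmailOpen is any simple undirected path whose first edge points into Seasonality (i.e. leaves Seasonality via a parent).
Parents of Seasonality: {AdSpend, CouponUse}.
Enumerating:
  P1: Seasonality <- CouponUse -> AdSpend <- WebVisits -> EmailOpen
  P2: Seasonality <- AdSpend <- WebVisits -> EmailOpen
That exhausts the simple backdoor paths. Count: 2.

2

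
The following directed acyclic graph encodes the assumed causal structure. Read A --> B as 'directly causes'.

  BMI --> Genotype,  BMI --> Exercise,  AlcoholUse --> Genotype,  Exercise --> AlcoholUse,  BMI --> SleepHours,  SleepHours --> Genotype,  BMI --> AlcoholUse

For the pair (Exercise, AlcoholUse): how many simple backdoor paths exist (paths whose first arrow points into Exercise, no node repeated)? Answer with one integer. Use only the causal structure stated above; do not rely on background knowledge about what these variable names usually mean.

3

A backdoor path from Exercise to AlcoholUse is any simple undirected path whose first edge points into Exercise (i.e. leaves Exercise via a parent).
Parents of Exercise: {BMI}.
Enumerating:
  P1: Exercise <- BMI -> SleepHours -> Genotype <- AlcoholUse
  P2: Exercise <- BMI -> AlcoholUse
  P3: Exercise <- BMI -> Genotype <- AlcoholUse
That exhausts the simple backdoor paths. Count: 3.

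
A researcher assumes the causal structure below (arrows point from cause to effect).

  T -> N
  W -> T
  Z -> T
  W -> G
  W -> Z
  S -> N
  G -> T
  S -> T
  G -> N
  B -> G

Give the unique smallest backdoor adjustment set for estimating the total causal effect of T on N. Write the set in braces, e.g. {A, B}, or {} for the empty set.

Variables eligible for adjustment (non-descendants of T, excluding T and N): {B, G, S, W, Z}.
Backdoor paths from T to N:
  P1: T <- W -> G -> N
  P2: T <- S -> N
  P3: T <- Z <- W -> G -> N
  P4: T <- G -> N
The empty set is not sufficient: P1 (T <- W -> G -> N) has no collider blocking it and no conditioned non-collider, so it is open.
Try {G, S}:
  P1: blocked at chain node G ∈ conditioning set.
  P2: blocked at fork node S ∈ conditioning set.
  P3: blocked at chain node G ∈ conditioning set.
  P4: blocked at fork node G ∈ conditioning set.
{G, S} contains no descendant of T and blocks every backdoor path.
Every element of {G, S} is needed (dropping G leaves P1 open; dropping S leaves P2 open), so no proper subset is valid.
Among all size-2 subsets of the eligible variables, only {G, S} blocks every backdoor path, so it is the unique smallest valid adjustment set.

{G, S}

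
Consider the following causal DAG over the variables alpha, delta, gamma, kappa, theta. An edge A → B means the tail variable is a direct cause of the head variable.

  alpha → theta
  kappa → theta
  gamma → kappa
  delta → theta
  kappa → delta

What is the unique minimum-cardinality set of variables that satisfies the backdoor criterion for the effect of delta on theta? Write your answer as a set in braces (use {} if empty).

Variables eligible for adjustment (non-descendants of delta, excluding delta and theta): {alpha, gamma, kappa}.
Backdoor paths from delta to theta:
  P1: delta <- kappa -> theta
The empty set is not sufficient: P1 (delta <- kappa -> theta) has no collider blocking it and no conditioned non-collider, so it is open.
Try {kappa}:
  P1: blocked at fork node kappa ∈ conditioning set.
{kappa} contains no descendant of delta and blocks every backdoor path.
No other singleton works — e.g. {gamma} leaves P1 open — so {kappa} is the unique smallest valid adjustment set.

{kappa}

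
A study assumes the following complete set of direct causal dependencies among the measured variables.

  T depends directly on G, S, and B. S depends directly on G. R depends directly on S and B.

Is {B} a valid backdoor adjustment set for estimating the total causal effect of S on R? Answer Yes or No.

Backdoor paths from S to R (paths whose first edge points into S):
  P1: S <- G -> T <- B -> R
Condition 1 (no descendant of S in the set): holds — descendants of S are {R, T}; none are in {B}.
Condition 2 (every backdoor path blocked by {B}):
  P1: blocked at collider T (neither it nor any descendant is in the conditioning set).
{B} satisfies the backdoor criterion.

Yes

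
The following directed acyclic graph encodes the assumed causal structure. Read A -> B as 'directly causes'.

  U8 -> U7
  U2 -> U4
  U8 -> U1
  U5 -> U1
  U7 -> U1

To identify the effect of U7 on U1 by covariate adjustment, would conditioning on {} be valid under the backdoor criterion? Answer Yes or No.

Backdoor paths from U7 to U1 (paths whose first edge points into U7):
  P1: U7 <- U8 -> U1
Condition 1 (no descendant of U7 in the set): holds — descendants of U7 are {U1}; none are in {}.
Condition 2 (every backdoor path blocked by {}):
  P1: open — no interior node is in the conditioning set.
{} does not satisfy the backdoor criterion.

No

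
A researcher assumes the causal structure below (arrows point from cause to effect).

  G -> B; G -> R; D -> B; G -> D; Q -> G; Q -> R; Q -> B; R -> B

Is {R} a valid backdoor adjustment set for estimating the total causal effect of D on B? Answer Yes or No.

No

Backdoor paths from D to B (paths whose first edge points into D):
  P1: D <- G <- Q -> R -> B
  P2: D <- G <- Q -> B
  P3: D <- G -> R <- Q -> B
  P4: D <- G -> R -> B
  P5: D <- G -> B
Condition 1 (no descendant of D in the set): holds — descendants of D are {B}; none are in {R}.
Condition 2 (every backdoor path blocked by {R}):
  P1: blocked at chain node R ∈ conditioning set.
  P2: open — no interior node is in the conditioning set.
  P3: open — collider(s) R are conditioned on (or have a conditioned descendant) and no non-collider on the path is in the set.
  P4: blocked at chain node R ∈ conditioning set.
  P5: open — no interior node is in the conditioning set.
{R} does not satisfy the backdoor criterion.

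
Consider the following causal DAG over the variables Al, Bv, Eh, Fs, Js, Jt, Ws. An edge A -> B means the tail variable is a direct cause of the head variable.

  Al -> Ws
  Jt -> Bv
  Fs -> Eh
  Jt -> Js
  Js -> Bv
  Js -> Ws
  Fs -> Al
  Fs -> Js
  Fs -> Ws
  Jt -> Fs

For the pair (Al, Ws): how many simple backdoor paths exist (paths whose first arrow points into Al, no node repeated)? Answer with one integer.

A backdoor path from Al to Ws is any simple undirected path whose first edge points into Al (i.e. leaves Al via a parent).
Parents of Al: {Fs}.
Enumerating:
  P1: Al <- Fs <- Jt -> Js -> Ws
  P2: Al <- Fs <- Jt -> Bv <- Js -> Ws
  P3: Al <- Fs -> Js -> Ws
  P4: Al <- Fs -> Ws
That exhausts the simple backdoor paths. Count: 4.

4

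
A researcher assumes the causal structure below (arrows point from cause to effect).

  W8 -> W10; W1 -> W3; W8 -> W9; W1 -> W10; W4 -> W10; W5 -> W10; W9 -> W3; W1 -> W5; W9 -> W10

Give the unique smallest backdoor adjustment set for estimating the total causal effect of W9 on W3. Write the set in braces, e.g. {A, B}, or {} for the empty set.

Variables eligible for adjustment (non-descendants of W9, excluding W9 and W3): {W1, W4, W5, W8}.
Backdoor paths from W9 to W3:
  P1: W9 <- W8 -> W10 <- W1 -> W3
  P2: W9 <- W8 -> W10 <- W5 <- W1 -> W3
Each backdoor path contains an unconditioned collider, so every path is already blocked with the empty conditioning set:
  P1: blocked at collider W10 (neither it nor any descendant is in the conditioning set).
  P2: blocked at collider W10 (neither it nor any descendant is in the conditioning set).
The empty set is therefore the unique smallest valid set.

{}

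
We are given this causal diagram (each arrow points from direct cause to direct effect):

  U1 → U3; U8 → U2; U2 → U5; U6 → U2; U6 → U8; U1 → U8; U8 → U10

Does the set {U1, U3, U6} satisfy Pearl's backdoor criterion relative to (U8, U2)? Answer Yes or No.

Backdoor paths from U8 to U2 (paths whose first edge points into U8):
  P1: U8 <- U6 -> U2
Condition 1 (no descendant of U8 in the set): holds — descendants of U8 are {U10, U2, U5}; none are in {U1, U3, U6}.
Condition 2 (every backdoor path blocked by {U1, U3, U6}):
  P1: blocked at fork node U6 ∈ conditioning set.
{U1, U3, U6} satisfies the backdoor criterion.

Yes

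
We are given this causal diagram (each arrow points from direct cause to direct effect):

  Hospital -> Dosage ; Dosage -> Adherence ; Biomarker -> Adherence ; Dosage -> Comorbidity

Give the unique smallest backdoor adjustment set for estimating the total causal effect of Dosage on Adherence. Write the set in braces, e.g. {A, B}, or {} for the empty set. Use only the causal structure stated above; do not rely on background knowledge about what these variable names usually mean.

{}

Variables eligible for adjustment (non-descendants of Dosage, excluding Dosage and Adherence): {Biomarker, Hospital}.
Backdoor paths from Dosage to Adherence:
  (none)
With no backdoor paths the empty set already satisfies the criterion, and it is trivially minimal.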